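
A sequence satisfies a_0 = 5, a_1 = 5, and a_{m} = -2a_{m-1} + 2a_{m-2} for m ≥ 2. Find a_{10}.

The ordinary generating function has denominator 1 + 2y - 2y^2.
Iterating the recurrence: a_0,…,a_{10} = 5, 5, 0, 10, -20, 60, -160, 440, -1200, 3280, -8960.

-8960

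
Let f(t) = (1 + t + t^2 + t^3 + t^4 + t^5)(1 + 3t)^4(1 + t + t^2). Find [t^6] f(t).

767

(1 + t + t^2 + t^3 + t^4 + t^5) has coefficients 1,1,1,1,1,1 for degrees 0…5.
(1 + 3t)^4 has coefficients 1,12,54,108,81,0,0 for degrees 0…6.
Finally multiplying by (1 + t + t^2), the product of all factors after the first has coefficients 1,13,67,174,243,189,81 for degrees 0…6.
[t^6] = 1·81 + 1·189 + 1·243 + 1·174 + 1·67 + 1·13 = 767.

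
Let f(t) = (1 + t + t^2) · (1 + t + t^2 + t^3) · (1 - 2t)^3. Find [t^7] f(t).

-4

(1 + t + t^2) has coefficients 1,1,1 for degrees 0…2.
(1 + t + t^2 + t^3) has coefficients 1,1,1,1,0,0,0,0 for degrees 0…7.
Finally multiplying by (1 - 2t)^3, the product of all factors after the first has coefficients 1,-5,7,-1,-2,4,-8,0 for degrees 0…7.
[t^7] = 1·0 + 1·(-8) + 1·4 = -4.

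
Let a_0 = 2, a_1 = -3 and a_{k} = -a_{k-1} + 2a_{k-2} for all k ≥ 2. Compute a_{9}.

-853

The ordinary generating function has denominator 1 + t - 2t^2.
Iterating the recurrence: a_0,…,a_{9} = 2, -3, 7, -13, 27, -53, 107, -213, 427, -853.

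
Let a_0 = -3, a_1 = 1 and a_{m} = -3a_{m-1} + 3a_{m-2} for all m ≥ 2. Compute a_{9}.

The ordinary generating function has denominator 1 + 3t - 3t^2.
Iterating the recurrence: a_0,…,a_{9} = -3, 1, -12, 39, -153, 576, -2187, 8289, -31428, 119151.

119151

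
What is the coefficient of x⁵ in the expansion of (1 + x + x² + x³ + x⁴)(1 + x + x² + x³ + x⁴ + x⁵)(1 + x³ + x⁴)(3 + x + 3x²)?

53

(1 + x + x² + x³ + x⁴) has coefficients 1,1,1,1,1 for degrees 0…4.
(1 + x + x² + x³ + x⁴ + x⁵) has coefficients 1,1,1,1,1,1 for degrees 0…5.
Multiplying by (1 + x³ + x⁴) gives running coefficients 1,1,1,2,3,3 for degrees 0…5.
Finally multiplying by (3 + x + 3x²), the product of all factors after the first has coefficients 3,4,7,10,14,18 for degrees 0…5.
[x⁵] = 1·18 + 1·14 + 1·10 + 1·7 + 1·4 = 53.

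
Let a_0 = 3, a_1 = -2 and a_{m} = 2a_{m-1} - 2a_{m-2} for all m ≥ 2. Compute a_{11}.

-256

The ordinary generating function has denominator 1 - 2x + 2x^2.
Iterating the recurrence: a_0,…,a_{11} = 3, -2, -10, -16, -12, 8, 40, 64, 48, -32, -160, -256.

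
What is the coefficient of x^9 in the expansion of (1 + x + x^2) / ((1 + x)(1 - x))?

1

The denominator gives the recurrence a_n = a_(n−2) for n ≥ 3; the numerator fixes a_0 = 1, a_1 = 1, a_2 = 2.
Iterating: 1, 1, 2, 1, 2, 1, 2, 1, 2, 1, so a_9 = 1.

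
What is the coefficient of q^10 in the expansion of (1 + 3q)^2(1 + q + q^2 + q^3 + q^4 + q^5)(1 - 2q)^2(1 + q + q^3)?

(1 + 3q)^2 has coefficients 1,6,9 for degrees 0…2.
(1 + q + q^2 + q^3 + q^4 + q^5) has coefficients 1,1,1,1,1,1,0,0,0,0,0 for degrees 0…10.
Multiplying by (1 - 2q)^2 gives running coefficients 1,-3,1,1,1,1,0,4,0,0,0 for degrees 0…10.
Finally multiplying by (1 + q + q^3), the product of all factors after the first has coefficients 1,-2,-2,3,-1,3,2,5,5,0,4 for degrees 0…10.
[q^10] = 1·4 + 6·0 + 9·5 = 49.

49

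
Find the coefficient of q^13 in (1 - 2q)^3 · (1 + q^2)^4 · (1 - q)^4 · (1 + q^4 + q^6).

(1 - 2q)^3 has coefficients 1,-6,12,-8 for degrees 0…3.
(1 + q^2)^4 has coefficients 1,0,4,0,6,0,4,0,1,0,0,0,0,0 for degrees 0…13.
Multiplying by (1 - q)^4 gives running coefficients 1,-4,10,-20,31,-40,44,-40,31,-20,10,-4,1,0 for degrees 0…13.
Finally multiplying by (1 + q^4 + q^6), the product of all factors after the first has coefficients 1,-4,10,-20,32,-44,55,-64,72,-80,85,-84,76,-60 for degrees 0…13.
[q^13] = 1·(-60) − 6·76 + 12·(-84) − 8·85 = -2204.

-2204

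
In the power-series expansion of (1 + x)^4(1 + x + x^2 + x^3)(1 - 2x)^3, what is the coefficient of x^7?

(1 + x)^4 has coefficients 1,4,6,4,1 for degrees 0…4.
(1 + x + x^2 + x^3) has coefficients 1,1,1,1,0,0,0,0 for degrees 0…7.
Finally multiplying by (1 - 2x)^3, the product of all factors after the first has coefficients 1,-5,7,-1,-2,4,-8,0 for degrees 0…7.
[x^7] = 1·0 + 4·(-8) + 6·4 + 4·(-2) + 1·(-1) = -17.

-17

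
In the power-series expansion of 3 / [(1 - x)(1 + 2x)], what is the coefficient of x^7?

Partial fractions give a closed form: a_n = (1)·1^n + (2)·(-2)^n.
At n = 7: a_7 = -255.

-255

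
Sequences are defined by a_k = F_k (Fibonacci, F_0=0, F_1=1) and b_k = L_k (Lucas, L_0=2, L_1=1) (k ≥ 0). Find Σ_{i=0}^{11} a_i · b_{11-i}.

1068

The convolution is the x^11 coefficient of A(x)B(x).
Σ = 0·199 + 1·123 + 1·76 + 2·47 + 3·29 + 5·18 + 8·11 + 13·7 + 21·4 + 34·3 + 55·1 + 89·2 = 1068.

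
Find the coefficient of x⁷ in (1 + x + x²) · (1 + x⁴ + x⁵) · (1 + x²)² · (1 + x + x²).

13

(1 + x + x²) has coefficients 1,1,1 for degrees 0…2.
(1 + x⁴ + x⁵) has coefficients 1,0,0,0,1,1,0,0 for degrees 0…7.
Multiplying by (1 + x²)² gives running coefficients 1,0,2,0,2,1,2,2 for degrees 0…7.
Finally multiplying by (1 + x + x²), the product of all factors after the first has coefficients 1,1,3,2,4,3,5,5 for degrees 0…7.
[x⁷] = 1·5 + 1·5 + 1·3 = 13.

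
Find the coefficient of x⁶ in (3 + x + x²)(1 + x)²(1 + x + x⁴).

6

(3 + x + x²) has coefficients 3,1,1 for degrees 0…2.
(1 + x)² has coefficients 1,2,1,0,0,0,0 for degrees 0…6.
Finally multiplying by (1 + x + x⁴), the product of all factors after the first has coefficients 1,3,3,1,1,2,1 for degrees 0…6.
[x⁶] = 3·1 + 1·2 + 1·1 = 6.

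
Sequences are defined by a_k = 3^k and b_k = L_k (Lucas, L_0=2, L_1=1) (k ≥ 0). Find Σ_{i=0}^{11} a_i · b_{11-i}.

531208

This is [x^11] in the product of the two ordinary generating functions.
Σ = 1·199 + 3·123 + 9·76 + 27·47 + 81·29 + 243·18 + 729·11 + 2187·7 + 6561·4 + 19683·3 + 59049·1 + 177147·2 = 531208.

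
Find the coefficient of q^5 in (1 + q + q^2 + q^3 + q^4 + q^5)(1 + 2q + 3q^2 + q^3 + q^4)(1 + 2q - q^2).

17

(1 + q + q^2 + q^3 + q^4 + q^5) has coefficients 1,1,1,1,1,1 for degrees 0…5.
(1 + 2q + 3q^2 + q^3 + q^4) has coefficients 1,2,3,1,1,0 for degrees 0…5.
Finally multiplying by (1 + 2q - q^2), the product of all factors after the first has coefficients 1,4,6,5,0,1 for degrees 0…5.
[q^5] = 1·1 + 1·0 + 1·5 + 1·6 + 1·4 + 1·1 = 17.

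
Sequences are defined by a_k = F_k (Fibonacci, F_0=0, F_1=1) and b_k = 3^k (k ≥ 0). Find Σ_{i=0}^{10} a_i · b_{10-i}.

This is [x^10] in the product of the two ordinary generating functions.
Σ = 0·59049 + 1·19683 + 1·6561 + 2·2187 + 3·729 + 5·243 + 8·81 + 13·27 + 21·9 + 34·3 + 55·1 = 35365.

35365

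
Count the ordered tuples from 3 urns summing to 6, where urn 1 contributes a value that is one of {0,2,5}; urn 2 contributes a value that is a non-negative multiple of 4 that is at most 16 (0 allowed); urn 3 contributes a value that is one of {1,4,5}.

2

The generating function for the choices is (1 + z^2 + z^5)·(1 + z^4 + z^8 + z^12 + z^16)·(z + z^4 + z^5); the count is [z^6].
(1 + z^2 + z^5) has coefficients 1,0,1,0,0,1 for degrees 0…5.
(1 + z^4 + z^8 + z^12 + z^16) has coefficients 1,0,0,0,1,0,0 for degrees 0…6.
Finally multiplying by (z + z^4 + z^5), the product of all factors after the first has coefficients 0,1,0,0,1,2,0 for degrees 0…6.
[z^6] = 1·0 + 1·1 + 1·1 = 2.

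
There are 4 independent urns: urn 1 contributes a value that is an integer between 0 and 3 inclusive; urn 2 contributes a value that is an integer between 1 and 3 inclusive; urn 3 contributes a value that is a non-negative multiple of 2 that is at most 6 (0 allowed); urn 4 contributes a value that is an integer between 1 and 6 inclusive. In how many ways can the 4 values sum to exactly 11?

The generating function for the choices is (1 + z + z^2 + z^3)·(z + z^2 + z^3)·(1 + z^2 + z^4 + z^6)·(z + z^2 + z^3 + z^4 + z^5 + z^6); the count is [z^11].
(1 + z + z^2 + z^3) has coefficients 1,1,1,1 for degrees 0…3.
(z + z^2 + z^3) has coefficients 0,1,1,1,0,0,0,0,0,0,0,0 for degrees 0…11.
Multiplying by (1 + z^2 + z^4 + z^6) gives running coefficients 0,1,1,2,1,2,1,2,1,1,0,0 for degrees 0…11.
Finally multiplying by (z + z^2 + z^3 + z^4 + z^5 + z^6), the product of all factors after the first has coefficients 0,0,1,2,4,5,7,8,9,9,8,7 for degrees 0…11.
[z^11] = 1·7 + 1·8 + 1·9 + 1·9 = 33.

33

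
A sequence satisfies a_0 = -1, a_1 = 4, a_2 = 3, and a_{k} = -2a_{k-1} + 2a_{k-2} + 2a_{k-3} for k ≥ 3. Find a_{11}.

The ordinary generating function has denominator 1 + 2z - 2z^2 - 2z^3.
Iterating the recurrence: a_0,…,a_{11} = -1, 4, 3, 0, 14, -22, 72, -160, 420, -1016, 2552, -6296.

-6296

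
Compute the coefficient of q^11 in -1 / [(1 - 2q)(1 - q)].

Partial fractions give a closed form: a_n = (-2)·2^n + (1)·1^n.
At n = 11: a_11 = -4095.

-4095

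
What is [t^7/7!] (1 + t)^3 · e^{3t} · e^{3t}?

The EGF product rule gives c_7 = Σ_{k_1+k_2+k_3=7} C(7; k_1,k_2,k_3) · ∏ g_i(k_i), where (1+t)^3 gives the falling factorial (3)_k; e^{3t} gives (3)^k; e^{3t} gives (3)^k.
g_1(k) for k = 0…7: 1, 3, 6, 6, 0, 0, 0, 0.
g_2(k) for k = 0…7: 1, 3, 9, 27, 81, 243, 729, 2187.
g_3(k) for k = 0…7: 1, 3, 9, 27, 81, 243, 729, 2187.
First combine the last two factors: h(k) = Σ_j C(k,j)·g_2(j)·g_3(k−j) for k = 0…7: 1, 6, 36, 216, 1296, 7776, 46656, 279936.
c_7 = Σ_k C(7,k)·g_1(k)·h(7−k) = 1·1·279936 + 7·3·46656 + 21·6·7776 + 35·6·1296 = 279936 + 979776 + 979776 + 272160 = 2511648.

2511648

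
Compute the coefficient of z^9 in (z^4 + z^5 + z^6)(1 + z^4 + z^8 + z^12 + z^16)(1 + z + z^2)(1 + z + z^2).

6

(z^4 + z^5 + z^6) has coefficients 0,0,0,0,1,1,1 for degrees 0…6.
(1 + z^4 + z^8 + z^12 + z^16) has coefficients 1,0,0,0,1,0,0,0,1,0 for degrees 0…9.
Multiplying by (1 + z + z^2) gives running coefficients 1,1,1,0,1,1,1,0,1,1 for degrees 0…9.
Finally multiplying by (1 + z + z^2), the product of all factors after the first has coefficients 1,2,3,2,2,2,3,2,2,2 for degrees 0…9.
[z^9] = 1·2 + 1·2 + 1·2 = 6.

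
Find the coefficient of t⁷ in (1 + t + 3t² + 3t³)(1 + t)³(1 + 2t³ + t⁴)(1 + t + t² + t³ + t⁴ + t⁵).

(1 + t + 3t² + 3t³) has coefficients 1,1,3,3 for degrees 0…3.
(1 + t)³ has coefficients 1,3,3,1,0,0,0,0 for degrees 0…7.
Multiplying by (1 + 2t³ + t⁴) gives running coefficients 1,3,3,3,7,9,5,1 for degrees 0…7.
Finally multiplying by (1 + t + t² + t³ + t⁴ + t⁵), the product of all factors after the first has coefficients 1,4,7,10,17,26,30,28 for degrees 0…7.
[t⁷] = 1·28 + 1·30 + 3·26 + 3·17 = 187.

187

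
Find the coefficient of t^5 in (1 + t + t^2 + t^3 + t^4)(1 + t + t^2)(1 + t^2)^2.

10

(1 + t + t^2 + t^3 + t^4) has coefficients 1,1,1,1,1 for degrees 0…4.
(1 + t + t^2) has coefficients 1,1,1,0,0,0 for degrees 0…5.
Finally multiplying by (1 + t^2)^2, the product of all factors after the first has coefficients 1,1,3,2,3,1 for degrees 0…5.
[t^5] = 1·1 + 1·3 + 1·2 + 1·3 + 1·1 = 10.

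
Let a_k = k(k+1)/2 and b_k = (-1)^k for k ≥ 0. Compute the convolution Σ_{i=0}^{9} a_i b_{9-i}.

This is [x^9] in the product of the two ordinary generating functions.
Σ = 0·(-1) + 1·1 + 3·(-1) + 6·1 + 10·(-1) + 15·1 + 21·(-1) + 28·1 + 36·(-1) + 45·1 = 25.

25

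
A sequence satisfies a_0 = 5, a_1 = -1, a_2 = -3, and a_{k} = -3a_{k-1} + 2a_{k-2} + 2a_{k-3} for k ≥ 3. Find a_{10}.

The ordinary generating function has denominator 1 + 3x - 2x^2 - 2x^3.
Iterating the recurrence: a_0,…,a_{10} = 5, -1, -3, 17, -59, 205, -699, 2389, -8155, 27845, -95067.

-95067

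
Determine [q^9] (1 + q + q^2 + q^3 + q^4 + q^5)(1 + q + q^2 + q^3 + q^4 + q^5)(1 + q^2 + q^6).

(1 + q + q^2 + q^3 + q^4 + q^5) has coefficients 1,1,1,1,1,1 for degrees 0…5.
(1 + q + q^2 + q^3 + q^4 + q^5) has coefficients 1,1,1,1,1,1,0,0,0,0 for degrees 0…9.
Finally multiplying by (1 + q^2 + q^6), the product of all factors after the first has coefficients 1,1,2,2,2,2,2,2,1,1 for degrees 0…9.
[q^9] = 1·1 + 1·1 + 1·2 + 1·2 + 1·2 + 1·2 = 10.

10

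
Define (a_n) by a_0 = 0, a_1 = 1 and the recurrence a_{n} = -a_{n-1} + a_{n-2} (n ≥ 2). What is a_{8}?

The ordinary generating function has denominator 1 + y - y^2.
Iterating the recurrence: a_0,…,a_{8} = 0, 1, -1, 2, -3, 5, -8, 13, -21.

-21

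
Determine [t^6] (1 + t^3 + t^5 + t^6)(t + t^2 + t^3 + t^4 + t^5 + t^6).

3

(1 + t^3 + t^5 + t^6) has coefficients 1,0,0,1,0,1,1 for degrees 0…6.
(t + t^2 + t^3 + t^4 + t^5 + t^6) has coefficients 0,1,1,1,1,1,1 for degrees 0…6.
[t^6] = 1·1 + 1·1 + 1·1 + 1·0 = 3.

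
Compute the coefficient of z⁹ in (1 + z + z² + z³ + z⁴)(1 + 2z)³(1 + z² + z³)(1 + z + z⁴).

146

(1 + z + z² + z³ + z⁴) has coefficients 1,1,1,1,1 for degrees 0…4.
(1 + 2z)³ has coefficients 1,6,12,8,0,0,0,0,0,0 for degrees 0…9.
Multiplying by (1 + z² + z³) gives running coefficients 1,6,13,15,18,20,8,0,0,0 for degrees 0…9.
Finally multiplying by (1 + z + z⁴), the product of all factors after the first has coefficients 1,7,19,28,34,44,41,23,18,20 for degrees 0…9.
[z⁹] = 1·20 + 1·18 + 1·23 + 1·41 + 1·44 = 146.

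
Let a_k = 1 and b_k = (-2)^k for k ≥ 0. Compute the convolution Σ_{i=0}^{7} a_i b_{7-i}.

-85

Write out a_i and b_{7-i} for i = 0,…,7 and sum the products.
Σ = 1·(-128) + 1·64 + 1·(-32) + 1·16 + 1·(-8) + 1·4 + 1·(-2) + 1·1 = -85.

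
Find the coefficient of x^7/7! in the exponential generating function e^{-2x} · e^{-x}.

The EGF product rule gives c_7 = Σ_{k_1+k_2=7} C(7; k_1,k_2) · ∏ g_i(k_i), where e^{-2x} gives (-2)^k; e^{-x} gives (-1)^k.
g_1(k) for k = 0…7: 1, -2, 4, -8, 16, -32, 64, -128.
g_2(k) for k = 0…7: 1, -1, 1, -1, 1, -1, 1, -1.
c_7 = Σ_k C(7,k)·g_1(k)·g_2(7−k) = 1·1·(-1) + 7·(-2)·1 + 21·4·(-1) + 35·(-8)·1 + 35·16·(-1) + 21·(-32)·1 + 7·64·(-1) + 1·(-128)·1 = −1 − 14 − 84 − 280 − 560 − 672 − 448 − 128 = -2187.

-2187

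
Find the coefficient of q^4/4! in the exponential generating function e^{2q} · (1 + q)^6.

The EGF product rule gives c_4 = Σ_{k_1+k_2=4} C(4; k_1,k_2) · ∏ g_i(k_i), where e^{2q} gives (2)^k; (1+q)^6 gives the falling factorial (6)_k.
g_1(k) for k = 0…4: 1, 2, 4, 8, 16.
g_2(k) for k = 0…4: 1, 6, 30, 120, 360.
c_4 = Σ_k C(4,k)·g_1(k)·g_2(4−k) = 1·1·360 + 4·2·120 + 6·4·30 + 4·8·6 + 1·16·1 = 360 + 960 + 720 + 192 + 16 = 2248.

2248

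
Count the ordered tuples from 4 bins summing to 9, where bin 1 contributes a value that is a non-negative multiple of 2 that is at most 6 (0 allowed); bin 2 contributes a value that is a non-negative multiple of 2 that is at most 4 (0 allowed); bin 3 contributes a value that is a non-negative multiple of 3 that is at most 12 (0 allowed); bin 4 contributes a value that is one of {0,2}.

7

The generating function for the choices is (1 + x^2 + x^4 + x^6)·(1 + x^2 + x^4)·(1 + x^3 + x^6 + x^9 + x^12)·(1 + x^2); the count is [x^9].
(1 + x^2 + x^4 + x^6) has coefficients 1,0,1,0,1,0,1 for degrees 0…6.
(1 + x^2 + x^4) has coefficients 1,0,1,0,1,0,0,0,0,0 for degrees 0…9.
Multiplying by (1 + x^3 + x^6 + x^9 + x^12) gives running coefficients 1,0,1,1,1,1,1,1,1,1 for degrees 0…9.
Finally multiplying by (1 + x^2), the product of all factors after the first has coefficients 1,0,2,1,2,2,2,2,2,2 for degrees 0…9.
[x^9] = 1·2 + 1·2 + 1·2 + 1·1 = 7.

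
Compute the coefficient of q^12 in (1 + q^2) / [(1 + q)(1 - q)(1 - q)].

13

The denominator gives the recurrence a_n = a_(n−1) + a_(n−2) − a_(n−3) for n ≥ 3; the numerator fixes a_0 = 1, a_1 = 1, a_2 = 3.
Iterating: 1, 1, 3, 3, 5, 5, 7, 7, 9, 9, 11, 11, 13, so a_12 = 13.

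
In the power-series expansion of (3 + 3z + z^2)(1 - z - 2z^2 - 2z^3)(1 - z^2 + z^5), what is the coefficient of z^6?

(3 + 3z + z^2) has coefficients 3,3,1 for degrees 0…2.
(1 - z - 2z^2 - 2z^3) has coefficients 1,-1,-2,-2,0,0,0 for degrees 0…6.
Finally multiplying by (1 - z^2 + z^5), the product of all factors after the first has coefficients 1,-1,-3,-1,2,3,-1 for degrees 0…6.
[z^6] = 3·(-1) + 3·3 + 1·2 = 8.

8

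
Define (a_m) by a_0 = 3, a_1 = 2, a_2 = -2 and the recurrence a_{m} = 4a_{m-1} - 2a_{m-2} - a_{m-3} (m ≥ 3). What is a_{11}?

-264356

The ordinary generating function has denominator 1 - 4x + 2x^2 + x^3.
Iterating the recurrence: a_0,…,a_{11} = 3, 2, -2, -15, -58, -200, -669, -2218, -7334, -24231, -80038, -264356.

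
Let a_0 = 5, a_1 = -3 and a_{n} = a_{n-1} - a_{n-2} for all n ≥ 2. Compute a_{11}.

8

The ordinary generating function has denominator 1 - t + t^2.
Iterating the recurrence: a_0,…,a_{11} = 5, -3, -8, -5, 3, 8, 5, -3, -8, -5, 3, 8.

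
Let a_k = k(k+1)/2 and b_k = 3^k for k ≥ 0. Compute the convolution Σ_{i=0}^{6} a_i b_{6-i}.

Write out a_i and b_{6-i} for i = 0,…,6 and sum the products.
Σ = 0·729 + 1·243 + 3·81 + 6·27 + 10·9 + 15·3 + 21·1 = 804.

804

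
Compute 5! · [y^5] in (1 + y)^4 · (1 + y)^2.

The EGF product rule gives c_5 = Σ_{k_1+k_2=5} C(5; k_1,k_2) · ∏ g_i(k_i), where (1+y)^4 gives the falling factorial (4)_k; (1+y)^2 gives the falling factorial (2)_k.
g_1(k) for k = 0…5: 1, 4, 12, 24, 24, 0.
g_2(k) for k = 0…5: 1, 2, 2, 0, 0, 0.
c_5 = Σ_k C(5,k)·g_1(k)·g_2(5−k) = 10·24·2 + 5·24·2 = 480 + 240 = 720.

720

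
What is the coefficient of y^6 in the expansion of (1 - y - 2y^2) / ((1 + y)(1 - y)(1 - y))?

-5

The denominator gives the recurrence a_n = a_(n−1) + a_(n−2) − a_(n−3) for n ≥ 3; the numerator fixes a_0 = 1, a_1 = 0, a_2 = -1.
Iterating: 1, 0, -1, -2, -3, -4, -5, so a_6 = -5.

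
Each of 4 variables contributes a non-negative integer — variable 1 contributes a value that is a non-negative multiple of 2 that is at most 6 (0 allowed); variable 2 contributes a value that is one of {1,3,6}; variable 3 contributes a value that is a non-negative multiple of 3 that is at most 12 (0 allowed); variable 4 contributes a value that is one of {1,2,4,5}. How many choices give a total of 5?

4

The generating function for the choices is (1 + q² + q⁴ + q⁶)·(q + q³ + q⁶)·(1 + q³ + q⁶ + q⁹ + q¹²)·(q + q² + q⁴ + q⁵); the count is [q⁵].
(1 + q² + q⁴ + q⁶) has coefficients 1,0,1,0,1,0 for degrees 0…5.
(q + q³ + q⁶) has coefficients 0,1,0,1,0,0 for degrees 0…5.
Multiplying by (1 + q³ + q⁶ + q⁹ + q¹²) gives running coefficients 0,1,0,1,1,0 for degrees 0…5.
Finally multiplying by (q + q² + q⁴ + q⁵), the product of all factors after the first has coefficients 0,0,1,1,1,3 for degrees 0…5.
[q⁵] = 1·3 + 1·1 + 1·0 = 4.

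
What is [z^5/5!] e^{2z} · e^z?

The EGF product rule gives c_5 = Σ_{k_1+k_2=5} C(5; k_1,k_2) · ∏ g_i(k_i), where e^{2z} gives (2)^k; e^z gives (1)^k.
g_1(k) for k = 0…5: 1, 2, 4, 8, 16, 32.
g_2(k) for k = 0…5: 1, 1, 1, 1, 1, 1.
c_5 = Σ_k C(5,k)·g_1(k)·g_2(5−k) = 1·1·1 + 5·2·1 + 10·4·1 + 10·8·1 + 5·16·1 + 1·32·1 = 1 + 10 + 40 + 80 + 80 + 32 = 243.

243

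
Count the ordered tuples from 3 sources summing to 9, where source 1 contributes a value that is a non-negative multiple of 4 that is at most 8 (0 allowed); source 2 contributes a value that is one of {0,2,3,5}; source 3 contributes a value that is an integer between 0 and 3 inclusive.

4

The generating function for the choices is (1 + y⁴ + y⁸)·(1 + y² + y³ + y⁵)·(1 + y + y² + y³); the count is [y⁹].
(1 + y⁴ + y⁸) has coefficients 1,0,0,0,1,0,0,0,1 for degrees 0…8.
(1 + y² + y³ + y⁵) has coefficients 1,0,1,1,0,1,0,0,0,0 for degrees 0…9.
Finally multiplying by (1 + y + y² + y³), the product of all factors after the first has coefficients 1,1,2,3,2,3,2,1,1,0 for degrees 0…9.
[y⁹] = 1·0 + 1·3 + 1·1 = 4.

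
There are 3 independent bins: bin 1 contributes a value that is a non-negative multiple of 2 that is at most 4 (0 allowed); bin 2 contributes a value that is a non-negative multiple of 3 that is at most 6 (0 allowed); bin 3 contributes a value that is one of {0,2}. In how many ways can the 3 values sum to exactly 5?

The generating function for the choices is (1 + t^2 + t^4)·(1 + t^3 + t^6)·(1 + t^2); the count is [t^5].
(1 + t^2 + t^4) has coefficients 1,0,1,0,1 for degrees 0…4.
(1 + t^3 + t^6) has coefficients 1,0,0,1,0,0 for degrees 0…5.
Finally multiplying by (1 + t^2), the product of all factors after the first has coefficients 1,0,1,1,0,1 for degrees 0…5.
[t^5] = 1·1 + 1·1 + 1·0 = 2.

2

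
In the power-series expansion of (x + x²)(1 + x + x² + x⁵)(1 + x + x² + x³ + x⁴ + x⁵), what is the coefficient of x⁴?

6

(x + x²) has coefficients 0,1,1 for degrees 0…2.
(1 + x + x² + x⁵) has coefficients 1,1,1,0,0 for degrees 0…4.
Finally multiplying by (1 + x + x² + x³ + x⁴ + x⁵), the product of all factors after the first has coefficients 1,2,3,3,3 for degrees 0…4.
[x⁴] = 1·3 + 1·3 = 6.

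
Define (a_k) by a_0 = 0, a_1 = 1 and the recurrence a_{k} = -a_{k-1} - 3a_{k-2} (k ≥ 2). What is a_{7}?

The ordinary generating function has denominator 1 + q + 3q^2.
Iterating the recurrence: a_0,…,a_{7} = 0, 1, -1, -2, 5, 1, -16, 13.

13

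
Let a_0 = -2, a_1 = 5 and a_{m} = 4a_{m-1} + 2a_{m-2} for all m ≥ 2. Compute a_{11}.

11329184

The ordinary generating function has denominator 1 - 4t - 2t^2.
Iterating the recurrence: a_0,…,a_{11} = -2, 5, 16, 74, 328, 1460, 6496, 28904, 128608, 572240, 2546176, 11329184.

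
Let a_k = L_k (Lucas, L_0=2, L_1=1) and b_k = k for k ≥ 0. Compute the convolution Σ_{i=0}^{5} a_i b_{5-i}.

Write out a_i and b_{5-i} for i = 0,…,5 and sum the products.
Σ = 2·5 + 1·4 + 3·3 + 4·2 + 7·1 + 11·0 = 38.

38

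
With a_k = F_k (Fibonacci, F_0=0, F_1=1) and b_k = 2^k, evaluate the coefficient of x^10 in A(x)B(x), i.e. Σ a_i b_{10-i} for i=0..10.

1815

The convolution is the t^10 coefficient of A(t)B(t).
Σ = 0·1024 + 1·512 + 1·256 + 2·128 + 3·64 + 5·32 + 8·16 + 13·8 + 21·4 + 34·2 + 55·1 = 1815.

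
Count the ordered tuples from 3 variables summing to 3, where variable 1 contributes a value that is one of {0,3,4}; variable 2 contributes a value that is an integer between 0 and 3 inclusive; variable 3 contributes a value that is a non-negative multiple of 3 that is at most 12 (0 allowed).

3

The generating function for the choices is (1 + y^3 + y^4)·(1 + y + y^2 + y^3)·(1 + y^3 + y^6 + y^9 + y^12); the count is [y^3].
(1 + y^3 + y^4) has coefficients 1,0,0,1 for degrees 0…3.
(1 + y + y^2 + y^3) has coefficients 1,1,1,1 for degrees 0…3.
Finally multiplying by (1 + y^3 + y^6 + y^9 + y^12), the product of all factors after the first has coefficients 1,1,1,2 for degrees 0…3.
[y^3] = 1·2 + 1·1 = 3.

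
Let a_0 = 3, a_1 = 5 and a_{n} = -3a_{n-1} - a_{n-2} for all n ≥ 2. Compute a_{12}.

The ordinary generating function has denominator 1 + 3q + q^2.
Iterating the recurrence: a_0,…,a_{12} = 3, 5, -18, 49, -129, 338, -885, 2317, -6066, 15881, -41577, 108850, -284973.

-284973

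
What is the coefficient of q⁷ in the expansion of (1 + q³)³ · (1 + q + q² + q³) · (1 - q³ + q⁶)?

1

(1 + q³)³ has coefficients 1,0,0,3,0,0,3,0 for degrees 0…7.
(1 + q + q² + q³) has coefficients 1,1,1,1,0,0,0,0 for degrees 0…7.
Finally multiplying by (1 - q³ + q⁶), the product of all factors after the first has coefficients 1,1,1,0,-1,-1,0,1 for degrees 0…7.
[q⁷] = 1·1 + 3·(-1) + 3·1 = 1.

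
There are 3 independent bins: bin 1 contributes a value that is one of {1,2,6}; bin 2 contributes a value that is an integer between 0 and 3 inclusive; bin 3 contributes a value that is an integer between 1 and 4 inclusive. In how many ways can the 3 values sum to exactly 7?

The generating function for the choices is (t + t² + t⁶)·(1 + t + t² + t³)·(t + t² + t³ + t⁴); the count is [t⁷].
(t + t² + t⁶) has coefficients 0,1,1,0,0,0,1 for degrees 0…6.
(1 + t + t² + t³) has coefficients 1,1,1,1,0,0,0,0 for degrees 0…7.
Finally multiplying by (t + t² + t³ + t⁴), the product of all factors after the first has coefficients 0,1,2,3,4,3,2,1 for degrees 0…7.
[t⁷] = 1·2 + 1·3 + 1·1 = 6.

6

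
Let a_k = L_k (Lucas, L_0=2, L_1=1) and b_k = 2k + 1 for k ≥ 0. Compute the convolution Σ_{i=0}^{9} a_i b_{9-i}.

816

The convolution is the t^9 coefficient of A(t)B(t).
Σ = 2·19 + 1·17 + 3·15 + 4·13 + 7·11 + 11·9 + 18·7 + 29·5 + 47·3 + 76·1 = 816.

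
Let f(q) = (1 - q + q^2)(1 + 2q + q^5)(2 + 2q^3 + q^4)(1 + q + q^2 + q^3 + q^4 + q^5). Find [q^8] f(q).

17

(1 - q + q^2) has coefficients 1,-1,1 for degrees 0…2.
(1 + 2q + q^5) has coefficients 1,2,0,0,0,1,0,0,0 for degrees 0…8.
Multiplying by (2 + 2q^3 + q^4) gives running coefficients 2,4,0,2,5,4,0,0,2 for degrees 0…8.
Finally multiplying by (1 + q + q^2 + q^3 + q^4 + q^5), the product of all factors after the first has coefficients 2,6,6,8,13,17,15,11,13 for degrees 0…8.
[q^8] = 1·13 − 1·11 + 1·15 = 17.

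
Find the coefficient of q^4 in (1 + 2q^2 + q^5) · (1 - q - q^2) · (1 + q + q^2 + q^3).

(1 + 2q^2 + q^5) has coefficients 1,0,2,0,0 for degrees 0…4.
(1 - q - q^2) has coefficients 1,-1,-1,0,0 for degrees 0…4.
Finally multiplying by (1 + q + q^2 + q^3), the product of all factors after the first has coefficients 1,0,-1,-1,-2 for degrees 0…4.
[q^4] = 1·(-2) + 2·(-1) = -4.

-4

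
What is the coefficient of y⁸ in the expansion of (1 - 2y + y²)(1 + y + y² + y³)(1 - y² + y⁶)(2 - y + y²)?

(1 - 2y + y²) has coefficients 1,-2,1 for degrees 0…2.
(1 + y + y² + y³) has coefficients 1,1,1,1,0,0,0,0,0 for degrees 0…8.
Multiplying by (1 - y² + y⁶) gives running coefficients 1,1,0,0,-1,-1,1,1,1 for degrees 0…8.
Finally multiplying by (2 - y + y²), the product of all factors after the first has coefficients 2,1,0,1,-2,-1,2,0,2 for degrees 0…8.
[y⁸] = 1·2 − 2·0 + 1·2 = 4.

4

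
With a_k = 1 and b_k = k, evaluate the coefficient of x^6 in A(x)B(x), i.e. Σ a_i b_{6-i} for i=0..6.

The convolution is the t^6 coefficient of A(t)B(t).
Σ = 1·6 + 1·5 + 1·4 + 1·3 + 1·2 + 1·1 + 1·0 = 21.

21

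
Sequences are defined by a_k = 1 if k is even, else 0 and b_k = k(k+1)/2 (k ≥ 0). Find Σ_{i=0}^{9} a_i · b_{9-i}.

This is [x^9] in the product of the two ordinary generating functions.
Σ = 1·45 + 0·36 + 1·28 + 0·21 + 1·15 + 0·10 + 1·6 + 0·3 + 1·1 + 0·0 = 95.

95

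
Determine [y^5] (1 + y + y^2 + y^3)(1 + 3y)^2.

9

(1 + y + y^2 + y^3) has coefficients 1,1,1,1 for degrees 0…3.
(1 + 3y)^2 has coefficients 1,6,9,0,0,0 for degrees 0…5.
[y^5] = 1·0 + 1·0 + 1·0 + 1·9 = 9.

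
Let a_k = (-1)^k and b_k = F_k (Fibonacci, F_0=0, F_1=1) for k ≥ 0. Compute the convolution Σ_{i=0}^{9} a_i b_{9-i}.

22

This is [x^9] in the product of the two ordinary generating functions.
Σ = 1·34 − 1·21 + 1·13 − 1·8 + 1·5 − 1·3 + 1·2 − 1·1 + 1·1 − 1·0 = 22.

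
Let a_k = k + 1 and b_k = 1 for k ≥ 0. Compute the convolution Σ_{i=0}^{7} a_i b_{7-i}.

36

This is [x^7] in the product of the two ordinary generating functions.
Σ = 1·1 + 2·1 + 3·1 + 4·1 + 5·1 + 6·1 + 7·1 + 8·1 = 36.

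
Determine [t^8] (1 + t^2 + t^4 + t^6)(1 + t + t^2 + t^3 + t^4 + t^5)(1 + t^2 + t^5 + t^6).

(1 + t^2 + t^4 + t^6) has coefficients 1,0,1,0,1,0,1 for degrees 0…6.
(1 + t + t^2 + t^3 + t^4 + t^5) has coefficients 1,1,1,1,1,1,0,0,0 for degrees 0…8.
Finally multiplying by (1 + t^2 + t^5 + t^6), the product of all factors after the first has coefficients 1,1,2,2,2,3,3,3,2 for degrees 0…8.
[t^8] = 1·2 + 1·3 + 1·2 + 1·2 = 9.

9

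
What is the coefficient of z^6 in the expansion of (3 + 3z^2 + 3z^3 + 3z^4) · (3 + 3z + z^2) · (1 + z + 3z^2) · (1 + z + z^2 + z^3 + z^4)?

(3 + 3z^2 + 3z^3 + 3z^4) has coefficients 3,0,3,3,3 for degrees 0…4.
(3 + 3z + z^2) has coefficients 3,3,1,0,0,0,0 for degrees 0…6.
Multiplying by (1 + z + 3z^2) gives running coefficients 3,6,13,10,3,0,0 for degrees 0…6.
Finally multiplying by (1 + z + z^2 + z^3 + z^4), the product of all factors after the first has coefficients 3,9,22,32,35,32,26 for degrees 0…6.
[z^6] = 3·26 + 3·35 + 3·32 + 3·22 = 345.

345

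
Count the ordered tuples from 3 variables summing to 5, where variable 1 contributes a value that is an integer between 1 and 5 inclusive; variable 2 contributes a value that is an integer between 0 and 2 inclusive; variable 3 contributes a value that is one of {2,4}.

4

The generating function for the choices is (y + y^2 + y^3 + y^4 + y^5)·(1 + y + y^2)·(y^2 + y^4); the count is [y^5].
(y + y^2 + y^3 + y^4 + y^5) has coefficients 0,1,1,1,1,1 for degrees 0…5.
(1 + y + y^2) has coefficients 1,1,1,0,0,0 for degrees 0…5.
Finally multiplying by (y^2 + y^4), the product of all factors after the first has coefficients 0,0,1,1,2,1 for degrees 0…5.
[y^5] = 1·2 + 1·1 + 1·1 + 1·0 + 1·0 = 4.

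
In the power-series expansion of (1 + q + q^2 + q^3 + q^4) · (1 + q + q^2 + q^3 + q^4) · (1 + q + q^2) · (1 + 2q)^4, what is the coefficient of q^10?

(1 + q + q^2 + q^3 + q^4) has coefficients 1,1,1,1,1 for degrees 0…4.
(1 + q + q^2 + q^3 + q^4) has coefficients 1,1,1,1,1,0,0,0,0,0,0 for degrees 0…10.
Multiplying by (1 + q + q^2) gives running coefficients 1,2,3,3,3,2,1,0,0,0,0 for degrees 0…10.
Finally multiplying by (1 + 2q)^4, the product of all factors after the first has coefficients 1,10,43,107,179,226,233,200,136,64,16 for degrees 0…10.
[q^10] = 1·16 + 1·64 + 1·136 + 1·200 + 1·233 = 649.

649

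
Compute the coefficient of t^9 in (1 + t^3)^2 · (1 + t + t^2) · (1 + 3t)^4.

336

(1 + t^3)^2 has coefficients 1,0,0,2,0,0,1 for degrees 0…6.
(1 + t + t^2) has coefficients 1,1,1,0,0,0,0,0,0,0 for degrees 0…9.
Finally multiplying by (1 + 3t)^4, the product of all factors after the first has coefficients 1,13,67,174,243,189,81,0,0,0 for degrees 0…9.
[t^9] = 1·0 + 2·81 + 1·174 = 336.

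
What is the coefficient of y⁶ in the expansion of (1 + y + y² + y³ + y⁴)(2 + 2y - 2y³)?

(1 + y + y² + y³ + y⁴) has coefficients 1,1,1,1,1 for degrees 0…4.
(2 + 2y - 2y³) has coefficients 2,2,0,-2,0,0,0 for degrees 0…6.
[y⁶] = 1·0 + 1·0 + 1·0 + 1·(-2) + 1·0 = -2.

-2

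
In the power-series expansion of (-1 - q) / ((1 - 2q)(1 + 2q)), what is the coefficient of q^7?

Partial fractions give a closed form: a_n = (-3/4)·2^n + (-1/4)·(-2)^n.
At n = 7: a_7 = -64.

-64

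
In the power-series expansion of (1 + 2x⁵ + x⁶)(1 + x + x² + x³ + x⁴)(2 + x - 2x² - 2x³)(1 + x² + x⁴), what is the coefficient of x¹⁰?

-4

(1 + 2x⁵ + x⁶) has coefficients 1,0,0,0,0,2,1 for degrees 0…6.
(1 + x + x² + x³ + x⁴) has coefficients 1,1,1,1,1,0,0,0,0,0,0 for degrees 0…10.
Multiplying by (2 + x - 2x² - 2x³) gives running coefficients 2,3,1,-1,-1,-3,-4,-2,0,0,0 for degrees 0…10.
Finally multiplying by (1 + x² + x⁴), the product of all factors after the first has coefficients 2,3,3,2,2,-1,-4,-6,-5,-5,-4 for degrees 0…10.
[x¹⁰] = 1·(-4) + 2·(-1) + 1·2 = -4.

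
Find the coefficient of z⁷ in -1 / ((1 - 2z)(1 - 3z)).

-6305

The denominator gives the recurrence a_n = 5a_(n−1) − 6a_(n−2) for n ≥ 2; the numerator fixes a_0 = -1, a_1 = -5.
Iterating: -1, -5, -19, -65, -211, -665, -2059, -6305, so a_7 = -6305.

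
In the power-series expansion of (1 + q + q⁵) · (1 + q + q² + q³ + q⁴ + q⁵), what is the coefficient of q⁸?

1

(1 + q + q⁵) has coefficients 1,1,0,0,0,1 for degrees 0…5.
(1 + q + q² + q³ + q⁴ + q⁵) has coefficients 1,1,1,1,1,1,0,0,0 for degrees 0…8.
[q⁸] = 1·0 + 1·0 + 1·1 = 1.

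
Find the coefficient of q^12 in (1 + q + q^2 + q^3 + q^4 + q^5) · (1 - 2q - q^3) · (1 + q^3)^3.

-11

(1 + q + q^2 + q^3 + q^4 + q^5) has coefficients 1,1,1,1,1,1 for degrees 0…5.
(1 - 2q - q^3) has coefficients 1,-2,0,-1,0,0,0,0,0,0,0,0,0 for degrees 0…12.
Finally multiplying by (1 + q^3)^3, the product of all factors after the first has coefficients 1,-2,0,2,-6,0,0,-6,0,-2,-2,0,-1 for degrees 0…12.
[q^12] = 1·(-1) + 1·0 + 1·(-2) + 1·(-2) + 1·0 + 1·(-6) = -11.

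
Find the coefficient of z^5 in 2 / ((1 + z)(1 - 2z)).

42

The denominator gives the recurrence a_n = a_(n−1) + 2a_(n−2) for n ≥ 2; the numerator fixes a_0 = 2, a_1 = 2.
Iterating: 2, 2, 6, 10, 22, 42, so a_5 = 42.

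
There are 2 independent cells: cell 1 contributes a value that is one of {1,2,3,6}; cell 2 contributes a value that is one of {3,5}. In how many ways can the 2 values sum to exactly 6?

The generating function for the choices is (y + y² + y³ + y⁶)·(y³ + y⁵); the count is [y⁶].
(y + y² + y³ + y⁶) has coefficients 0,1,1,1,0,0,1 for degrees 0…6.
(y³ + y⁵) has coefficients 0,0,0,1,0,1,0 for degrees 0…6.
[y⁶] = 1·1 + 1·0 + 1·1 + 1·0 = 2.

2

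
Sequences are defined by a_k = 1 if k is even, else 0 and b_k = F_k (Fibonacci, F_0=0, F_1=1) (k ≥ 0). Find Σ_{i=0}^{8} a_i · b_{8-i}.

The convolution is the t^8 coefficient of A(t)B(t).
Σ = 1·21 + 0·13 + 1·8 + 0·5 + 1·3 + 0·2 + 1·1 + 0·1 + 1·0 = 33.

33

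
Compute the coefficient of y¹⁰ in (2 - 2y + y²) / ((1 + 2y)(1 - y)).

The denominator gives the recurrence a_n = −a_(n−1) + 2a_(n−2) for n ≥ 3; the numerator fixes a_0 = 2, a_1 = -4, a_2 = 9.
Iterating: 2, -4, 9, -17, 35, -69, 139, -277, 555, -1109, 2219, so a_10 = 2219.

2219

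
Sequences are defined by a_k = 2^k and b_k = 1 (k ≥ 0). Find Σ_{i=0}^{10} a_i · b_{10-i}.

2047

Write out a_i and b_{10-i} for i = 0,…,10 and sum the products.
Σ = 1·1 + 2·1 + 4·1 + 8·1 + 16·1 + 32·1 + 64·1 + 128·1 + 256·1 + 512·1 + 1024·1 = 2047.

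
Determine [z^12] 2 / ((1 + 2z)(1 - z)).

Partial fractions give a closed form: a_n = (4/3)·(-2)^n + (2/3)·1^n.
At n = 12: a_12 = 5462.

5462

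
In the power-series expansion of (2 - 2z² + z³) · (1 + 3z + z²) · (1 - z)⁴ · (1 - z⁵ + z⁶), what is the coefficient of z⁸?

(2 - 2z² + z³) has coefficients 2,0,-2,1 for degrees 0…3.
(1 + 3z + z²) has coefficients 1,3,1,0,0,0,0,0,0 for degrees 0…8.
Multiplying by (1 - z)⁴ gives running coefficients 1,-1,-5,10,-5,-1,1,0,0 for degrees 0…8.
Finally multiplying by (1 - z⁵ + z⁶), the product of all factors after the first has coefficients 1,-1,-5,10,-5,-2,3,4,-15 for degrees 0…8.
[z⁸] = 2·(-15) − 2·3 + 1·(-2) = -38.

-38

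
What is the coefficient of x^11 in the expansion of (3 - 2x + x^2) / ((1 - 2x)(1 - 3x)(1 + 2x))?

The denominator gives the recurrence a_n = 3a_(n−1) + 4a_(n−2) − 12a_(n−3) for n ≥ 3; the numerator fixes a_0 = 3, a_1 = 7, a_2 = 34.
Iterating: 3, 7, 34, 94, 334, 970, 3118, 9226, 28510, 85018, 258382, 773098, so a_11 = 773098.

773098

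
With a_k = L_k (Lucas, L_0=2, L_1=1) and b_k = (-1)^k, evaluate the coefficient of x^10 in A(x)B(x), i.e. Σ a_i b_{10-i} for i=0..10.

79

Write out a_i and b_{10-i} for i = 0,…,10 and sum the products.
Σ = 2·1 + 1·(-1) + 3·1 + 4·(-1) + 7·1 + 11·(-1) + 18·1 + 29·(-1) + 47·1 + 76·(-1) + 123·1 = 79.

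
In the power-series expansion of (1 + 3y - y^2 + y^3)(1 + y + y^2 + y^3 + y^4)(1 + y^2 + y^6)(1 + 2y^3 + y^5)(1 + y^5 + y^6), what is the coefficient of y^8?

(1 + 3y - y^2 + y^3) has coefficients 1,3,-1,1 for degrees 0…3.
(1 + y + y^2 + y^3 + y^4) has coefficients 1,1,1,1,1,0,0,0,0 for degrees 0…8.
Multiplying by (1 + y^2 + y^6) gives running coefficients 1,1,2,2,2,1,2,1,1 for degrees 0…8.
Multiplying by (1 + 2y^3 + y^5) gives running coefficients 1,1,2,4,4,6,7,7,5 for degrees 0…8.
Finally multiplying by (1 + y^5 + y^6), the product of all factors after the first has coefficients 1,1,2,4,4,7,9,10,11 for degrees 0…8.
[y^8] = 1·11 + 3·10 − 1·9 + 1·7 = 39.

39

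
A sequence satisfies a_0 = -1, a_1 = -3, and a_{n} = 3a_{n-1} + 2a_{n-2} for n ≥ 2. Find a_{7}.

The ordinary generating function has denominator 1 - 3t - 2t^2.
Iterating the recurrence: a_0,…,a_{7} = -1, -3, -11, -39, -139, -495, -1763, -6279.

-6279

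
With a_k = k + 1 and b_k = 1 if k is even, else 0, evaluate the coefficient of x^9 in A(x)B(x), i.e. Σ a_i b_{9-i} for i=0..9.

The convolution is the t^9 coefficient of A(t)B(t).
Σ = 1·0 + 2·1 + 3·0 + 4·1 + 5·0 + 6·1 + 7·0 + 8·1 + 9·0 + 10·1 = 30.

30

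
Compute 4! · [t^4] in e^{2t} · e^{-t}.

1

The EGF product rule gives c_4 = Σ_{k_1+k_2=4} C(4; k_1,k_2) · ∏ g_i(k_i), where e^{2t} gives (2)^k; e^{-t} gives (-1)^k.
g_1(k) for k = 0…4: 1, 2, 4, 8, 16.
g_2(k) for k = 0…4: 1, -1, 1, -1, 1.
c_4 = Σ_k C(4,k)·g_1(k)·g_2(4−k) = 1·1·1 + 4·2·(-1) + 6·4·1 + 4·8·(-1) + 1·16·1 = 1 − 8 + 24 − 32 + 16 = 1.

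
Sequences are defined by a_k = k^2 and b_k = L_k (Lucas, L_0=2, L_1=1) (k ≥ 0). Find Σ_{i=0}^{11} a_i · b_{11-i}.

3344

Write out a_i and b_{11-i} for i = 0,…,11 and sum the products.
Σ = 0·199 + 1·123 + 4·76 + 9·47 + 16·29 + 25·18 + 36·11 + 49·7 + 64·4 + 81·3 + 100·1 + 121·2 = 3344.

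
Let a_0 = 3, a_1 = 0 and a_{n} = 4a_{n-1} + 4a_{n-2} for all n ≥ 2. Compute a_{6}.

The ordinary generating function has denominator 1 - 4q - 4q^2.
Iterating the recurrence: a_0,…,a_{6} = 3, 0, 12, 48, 240, 1152, 5568.

5568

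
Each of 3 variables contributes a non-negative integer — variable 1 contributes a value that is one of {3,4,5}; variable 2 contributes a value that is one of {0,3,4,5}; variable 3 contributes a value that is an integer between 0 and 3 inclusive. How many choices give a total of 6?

The generating function for the choices is (q^3 + q^4 + q^5)·(1 + q^3 + q^4 + q^5)·(1 + q + q^2 + q^3); the count is [q^6].
(q^3 + q^4 + q^5) has coefficients 0,0,0,1,1,1 for degrees 0…5.
(1 + q^3 + q^4 + q^5) has coefficients 1,0,0,1,1,1,0 for degrees 0…6.
Finally multiplying by (1 + q + q^2 + q^3), the product of all factors after the first has coefficients 1,1,1,2,2,3,3 for degrees 0…6.
[q^6] = 1·2 + 1·1 + 1·1 = 4.

4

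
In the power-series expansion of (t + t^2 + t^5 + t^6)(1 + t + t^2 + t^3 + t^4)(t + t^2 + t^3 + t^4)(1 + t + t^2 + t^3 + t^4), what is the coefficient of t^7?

(t + t^2 + t^5 + t^6) has coefficients 0,1,1,0,0,1,1 for degrees 0…6.
(1 + t + t^2 + t^3 + t^4) has coefficients 1,1,1,1,1,0,0,0 for degrees 0…7.
Multiplying by (t + t^2 + t^3 + t^4) gives running coefficients 0,1,2,3,4,4,3,2 for degrees 0…7.
Finally multiplying by (1 + t + t^2 + t^3 + t^4), the product of all factors after the first has coefficients 0,1,3,6,10,14,16,16 for degrees 0…7.
[t^7] = 1·16 + 1·14 + 1·3 + 1·1 = 34.

34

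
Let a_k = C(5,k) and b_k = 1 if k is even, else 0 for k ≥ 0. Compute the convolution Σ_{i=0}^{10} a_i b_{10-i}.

Write out a_i and b_{10-i} for i = 0,…,10 and sum the products.
Σ = 1·1 + 5·0 + 10·1 + 10·0 + 5·1 + 1·0 + 0·1 + 0·0 + 0·1 + 0·0 + 0·1 = 16.

16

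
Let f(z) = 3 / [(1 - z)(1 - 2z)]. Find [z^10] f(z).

Partial fractions give a closed form: a_n = (-3)·1^n + (6)·2^n.
At n = 10: a_10 = 6141.

6141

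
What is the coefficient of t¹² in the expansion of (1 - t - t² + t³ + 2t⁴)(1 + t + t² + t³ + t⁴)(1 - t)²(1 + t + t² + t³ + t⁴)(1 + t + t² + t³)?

-5

(1 - t - t² + t³ + 2t⁴) has coefficients 1,-1,-1,1,2 for degrees 0…4.
(1 + t + t² + t³ + t⁴) has coefficients 1,1,1,1,1,0,0,0,0,0,0,0,0 for degrees 0…12.
Multiplying by (1 - t)² gives running coefficients 1,-1,0,0,0,-1,1,0,0,0,0,0,0 for degrees 0…12.
Multiplying by (1 + t + t² + t³ + t⁴) gives running coefficients 1,0,0,0,0,-2,0,0,0,0,1,0,0 for degrees 0…12.
Finally multiplying by (1 + t + t² + t³), the product of all factors after the first has coefficients 1,1,1,1,0,-2,-2,-2,-2,0,1,1,1 for degrees 0…12.
[t¹²] = 1·1 − 1·1 − 1·1 + 1·0 + 2·(-2) = -5.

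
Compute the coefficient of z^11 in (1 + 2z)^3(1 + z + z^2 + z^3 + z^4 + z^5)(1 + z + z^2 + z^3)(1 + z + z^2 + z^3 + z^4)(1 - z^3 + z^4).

244

(1 + 2z)^3 has coefficients 1,6,12,8 for degrees 0…3.
(1 + z + z^2 + z^3 + z^4 + z^5) has coefficients 1,1,1,1,1,1,0,0,0,0,0,0 for degrees 0…11.
Multiplying by (1 + z + z^2 + z^3) gives running coefficients 1,2,3,4,4,4,3,2,1,0,0,0 for degrees 0…11.
Multiplying by (1 + z + z^2 + z^3 + z^4) gives running coefficients 1,3,6,10,14,17,18,17,14,10,6,3 for degrees 0…11.
Finally multiplying by (1 - z^3 + z^4), the product of all factors after the first has coefficients 1,3,6,9,12,14,14,13,11,9,7,6 for degrees 0…11.
[z^11] = 1·6 + 6·7 + 12·9 + 8·11 = 244.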